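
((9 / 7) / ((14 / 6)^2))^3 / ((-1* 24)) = -177147 / 322828856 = -0.00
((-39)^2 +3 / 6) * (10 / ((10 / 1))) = 3043 / 2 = 1521.50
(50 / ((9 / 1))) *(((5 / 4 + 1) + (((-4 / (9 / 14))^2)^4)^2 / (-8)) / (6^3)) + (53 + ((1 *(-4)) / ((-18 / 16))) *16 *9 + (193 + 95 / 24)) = -116927973986337995498142087521 / 7204542494255957808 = -16229757001.16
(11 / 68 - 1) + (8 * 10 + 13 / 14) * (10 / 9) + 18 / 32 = 89.64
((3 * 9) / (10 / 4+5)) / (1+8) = 2 / 5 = 0.40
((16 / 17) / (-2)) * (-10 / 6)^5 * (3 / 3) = 25000 / 4131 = 6.05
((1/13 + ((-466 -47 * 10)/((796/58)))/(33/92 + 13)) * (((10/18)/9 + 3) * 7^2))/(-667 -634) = 194280598232/335050775163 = 0.58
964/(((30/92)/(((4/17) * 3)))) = 177376/85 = 2086.78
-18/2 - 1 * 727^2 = -528538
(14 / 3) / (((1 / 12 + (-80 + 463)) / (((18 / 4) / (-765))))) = -28 / 390745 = -0.00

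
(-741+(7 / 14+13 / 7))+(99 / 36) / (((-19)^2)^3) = -973002910765 / 1317284668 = -738.64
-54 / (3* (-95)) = 18 / 95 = 0.19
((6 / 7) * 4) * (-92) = -2208 / 7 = -315.43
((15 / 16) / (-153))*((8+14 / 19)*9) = -1245 / 2584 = -0.48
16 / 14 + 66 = 470 / 7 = 67.14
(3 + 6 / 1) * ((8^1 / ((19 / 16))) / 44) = 288 / 209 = 1.38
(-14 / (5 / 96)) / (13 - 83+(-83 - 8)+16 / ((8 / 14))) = 192 / 95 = 2.02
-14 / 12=-7 / 6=-1.17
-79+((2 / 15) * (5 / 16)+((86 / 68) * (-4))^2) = -370151 / 6936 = -53.37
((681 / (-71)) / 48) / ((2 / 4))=-227 / 568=-0.40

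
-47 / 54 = -0.87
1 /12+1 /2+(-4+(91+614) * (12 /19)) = 441.85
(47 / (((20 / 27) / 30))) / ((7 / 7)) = 3807 / 2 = 1903.50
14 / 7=2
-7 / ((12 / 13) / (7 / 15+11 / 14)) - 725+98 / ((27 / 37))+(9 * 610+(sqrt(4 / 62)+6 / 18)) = sqrt(62) / 31+5281343 / 1080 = 4890.39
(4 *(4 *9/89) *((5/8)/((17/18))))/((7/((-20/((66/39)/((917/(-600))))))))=45981/16643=2.76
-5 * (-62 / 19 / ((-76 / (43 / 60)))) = -1333 / 8664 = -0.15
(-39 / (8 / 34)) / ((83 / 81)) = -53703 / 332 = -161.76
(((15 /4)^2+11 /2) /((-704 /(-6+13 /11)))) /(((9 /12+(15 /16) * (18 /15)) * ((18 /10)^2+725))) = 0.00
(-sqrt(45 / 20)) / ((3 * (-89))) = 1 / 178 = 0.01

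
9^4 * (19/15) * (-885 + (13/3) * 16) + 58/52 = -881228177/130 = -6778678.28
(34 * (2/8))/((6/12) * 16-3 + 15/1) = 17/40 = 0.42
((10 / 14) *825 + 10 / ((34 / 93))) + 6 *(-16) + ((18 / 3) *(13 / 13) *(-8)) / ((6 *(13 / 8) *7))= 804340 / 1547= 519.94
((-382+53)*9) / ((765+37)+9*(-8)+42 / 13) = -4.04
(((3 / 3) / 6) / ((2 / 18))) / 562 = 3 / 1124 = 0.00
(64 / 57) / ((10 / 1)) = 32 / 285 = 0.11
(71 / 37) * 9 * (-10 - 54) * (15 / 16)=-38340 / 37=-1036.22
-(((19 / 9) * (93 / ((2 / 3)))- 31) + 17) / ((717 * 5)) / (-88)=17 / 19120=0.00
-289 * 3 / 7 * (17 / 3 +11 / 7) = -43928 / 49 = -896.49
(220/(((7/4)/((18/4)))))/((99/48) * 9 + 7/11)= 696960/23653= 29.47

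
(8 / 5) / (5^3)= 8 / 625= 0.01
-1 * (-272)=272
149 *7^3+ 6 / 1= 51113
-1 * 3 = -3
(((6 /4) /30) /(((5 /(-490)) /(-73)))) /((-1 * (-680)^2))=-3577 /4624000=-0.00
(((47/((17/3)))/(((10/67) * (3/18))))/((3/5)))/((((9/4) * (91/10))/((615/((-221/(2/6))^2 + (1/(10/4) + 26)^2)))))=645545000/17027286003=0.04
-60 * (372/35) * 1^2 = -4464/7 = -637.71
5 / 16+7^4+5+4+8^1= 2418.31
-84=-84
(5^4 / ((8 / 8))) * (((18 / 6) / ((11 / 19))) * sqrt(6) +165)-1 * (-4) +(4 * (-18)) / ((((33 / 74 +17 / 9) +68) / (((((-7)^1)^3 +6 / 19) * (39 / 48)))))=35625 * sqrt(6) / 11 +92040238264 / 890017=111347.03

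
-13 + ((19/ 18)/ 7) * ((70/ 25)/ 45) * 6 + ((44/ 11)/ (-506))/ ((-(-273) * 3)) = -201152101/ 15540525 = -12.94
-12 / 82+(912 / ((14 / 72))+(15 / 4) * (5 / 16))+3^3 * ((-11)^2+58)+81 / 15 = 875208681 / 91840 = 9529.71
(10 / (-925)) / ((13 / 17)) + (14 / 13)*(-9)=-23344 / 2405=-9.71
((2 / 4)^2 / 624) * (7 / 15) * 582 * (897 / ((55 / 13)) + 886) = 119.48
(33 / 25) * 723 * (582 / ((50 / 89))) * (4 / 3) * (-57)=-46962242316 / 625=-75139587.71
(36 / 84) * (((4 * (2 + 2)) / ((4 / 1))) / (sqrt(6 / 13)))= 2 * sqrt(78) / 7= 2.52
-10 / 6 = -5 / 3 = -1.67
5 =5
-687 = -687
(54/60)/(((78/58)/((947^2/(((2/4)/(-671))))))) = -52353018993/65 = -805431061.43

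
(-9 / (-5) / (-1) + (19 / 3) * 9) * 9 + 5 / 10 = 4973 / 10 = 497.30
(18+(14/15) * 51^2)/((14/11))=67254/35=1921.54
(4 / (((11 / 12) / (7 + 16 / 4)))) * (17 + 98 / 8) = 1404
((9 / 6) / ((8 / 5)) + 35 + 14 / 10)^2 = 8922169 / 6400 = 1394.09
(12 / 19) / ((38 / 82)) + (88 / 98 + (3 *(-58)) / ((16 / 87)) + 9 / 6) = -133355837 / 141512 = -942.36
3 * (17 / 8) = 6.38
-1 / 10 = -0.10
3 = 3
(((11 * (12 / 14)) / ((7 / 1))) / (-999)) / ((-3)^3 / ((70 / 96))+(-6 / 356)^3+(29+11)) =-620372720 / 1367209036053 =-0.00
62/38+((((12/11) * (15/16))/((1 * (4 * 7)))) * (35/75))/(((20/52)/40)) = 1423/418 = 3.40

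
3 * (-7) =-21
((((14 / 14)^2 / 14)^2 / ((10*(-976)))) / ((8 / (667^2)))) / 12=-444889 / 183644160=-0.00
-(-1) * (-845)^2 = 714025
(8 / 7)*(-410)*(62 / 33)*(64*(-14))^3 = 20897364705280 / 33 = 633253475917.58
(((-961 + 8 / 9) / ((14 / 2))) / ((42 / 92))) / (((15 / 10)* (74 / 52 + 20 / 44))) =-227361992 / 2131353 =-106.67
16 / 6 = 8 / 3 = 2.67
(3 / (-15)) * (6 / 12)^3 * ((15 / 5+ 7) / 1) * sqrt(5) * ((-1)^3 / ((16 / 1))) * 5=5 * sqrt(5) / 64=0.17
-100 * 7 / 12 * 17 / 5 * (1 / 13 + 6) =-47005 / 39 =-1205.26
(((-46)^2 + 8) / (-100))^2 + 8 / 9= 2542649 / 5625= 452.03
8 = 8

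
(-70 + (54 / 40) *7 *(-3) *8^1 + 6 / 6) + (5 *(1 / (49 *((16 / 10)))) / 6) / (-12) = -41743421 / 141120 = -295.80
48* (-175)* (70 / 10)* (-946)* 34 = 1891243200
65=65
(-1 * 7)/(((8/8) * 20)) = -7/20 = -0.35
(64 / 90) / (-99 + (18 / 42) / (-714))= -53312 / 7422075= -0.01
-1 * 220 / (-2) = 110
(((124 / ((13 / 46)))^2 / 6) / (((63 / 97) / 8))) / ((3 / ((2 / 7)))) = 37640.29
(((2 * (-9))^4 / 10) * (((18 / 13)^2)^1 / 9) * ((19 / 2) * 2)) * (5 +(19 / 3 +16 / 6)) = 502625088 / 845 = 594822.59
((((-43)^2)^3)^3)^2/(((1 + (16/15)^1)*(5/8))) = 1531354159722608270510850583320903510113429375717593022620824/31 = 49398521281374460339059700000000000000000000000000000000000.00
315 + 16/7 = 2221/7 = 317.29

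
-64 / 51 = -1.25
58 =58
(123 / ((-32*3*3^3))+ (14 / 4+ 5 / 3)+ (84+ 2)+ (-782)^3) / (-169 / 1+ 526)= -24304405225 / 18144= -1339528.51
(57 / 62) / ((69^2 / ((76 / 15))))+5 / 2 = 3691219 / 1475910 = 2.50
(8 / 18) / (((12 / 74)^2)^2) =1874161 / 2916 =642.72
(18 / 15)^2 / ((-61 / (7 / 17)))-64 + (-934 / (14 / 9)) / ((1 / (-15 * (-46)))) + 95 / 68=-414358.33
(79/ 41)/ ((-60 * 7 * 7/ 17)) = -1343/ 120540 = -0.01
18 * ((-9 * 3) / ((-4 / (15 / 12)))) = 1215 / 8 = 151.88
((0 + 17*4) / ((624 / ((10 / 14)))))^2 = 7225 / 1192464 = 0.01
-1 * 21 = -21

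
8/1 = 8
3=3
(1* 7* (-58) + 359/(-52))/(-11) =21471/572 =37.54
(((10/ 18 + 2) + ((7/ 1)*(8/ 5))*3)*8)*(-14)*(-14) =2551136/ 45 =56691.91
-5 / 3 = -1.67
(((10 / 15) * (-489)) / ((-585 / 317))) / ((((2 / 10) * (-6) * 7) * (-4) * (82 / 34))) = 878407 / 402948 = 2.18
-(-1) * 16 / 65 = 0.25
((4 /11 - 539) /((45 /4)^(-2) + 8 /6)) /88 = -11998125 /2629088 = -4.56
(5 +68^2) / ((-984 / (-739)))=1140277 / 328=3476.45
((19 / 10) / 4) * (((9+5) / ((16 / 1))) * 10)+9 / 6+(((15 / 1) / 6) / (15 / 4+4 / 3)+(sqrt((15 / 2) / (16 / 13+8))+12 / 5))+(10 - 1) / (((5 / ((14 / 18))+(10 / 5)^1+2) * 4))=sqrt(13) / 4+6244037 / 712480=9.67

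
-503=-503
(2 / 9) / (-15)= -2 / 135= -0.01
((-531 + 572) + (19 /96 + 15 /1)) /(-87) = -5395 /8352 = -0.65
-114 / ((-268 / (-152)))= -4332 / 67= -64.66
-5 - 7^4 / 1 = -2406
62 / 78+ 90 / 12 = 647 / 78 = 8.29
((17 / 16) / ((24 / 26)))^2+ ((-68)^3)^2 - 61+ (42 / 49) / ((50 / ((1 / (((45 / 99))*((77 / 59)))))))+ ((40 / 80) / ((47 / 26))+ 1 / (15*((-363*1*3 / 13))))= 98867482564.63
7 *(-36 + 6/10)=-1239/5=-247.80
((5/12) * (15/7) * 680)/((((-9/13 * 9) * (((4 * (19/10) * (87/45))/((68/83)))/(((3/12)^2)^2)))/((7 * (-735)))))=109.20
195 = 195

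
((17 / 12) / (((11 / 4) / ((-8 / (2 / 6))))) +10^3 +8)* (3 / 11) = 32856 / 121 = 271.54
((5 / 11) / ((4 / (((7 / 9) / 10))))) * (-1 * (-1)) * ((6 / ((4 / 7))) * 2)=49 / 264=0.19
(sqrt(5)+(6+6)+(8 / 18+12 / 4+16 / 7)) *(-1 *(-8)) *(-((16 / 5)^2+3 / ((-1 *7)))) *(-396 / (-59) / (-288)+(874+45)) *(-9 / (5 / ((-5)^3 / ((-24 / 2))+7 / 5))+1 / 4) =782743568219 *sqrt(5) / 516250+874324565700623 / 32523750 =30272998.62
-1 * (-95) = 95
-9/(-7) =9/7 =1.29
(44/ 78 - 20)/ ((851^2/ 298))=-225884/ 28243839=-0.01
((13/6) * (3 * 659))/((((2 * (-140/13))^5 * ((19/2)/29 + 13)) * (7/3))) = -276735440397/9312530124800000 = -0.00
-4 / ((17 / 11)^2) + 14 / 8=87 / 1156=0.08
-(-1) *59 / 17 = 59 / 17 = 3.47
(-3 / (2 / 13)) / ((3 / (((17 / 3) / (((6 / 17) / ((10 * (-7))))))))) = 7305.28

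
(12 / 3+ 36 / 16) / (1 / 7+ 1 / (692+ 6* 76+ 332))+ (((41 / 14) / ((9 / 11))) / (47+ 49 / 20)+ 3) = 4319036147 / 92650509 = 46.62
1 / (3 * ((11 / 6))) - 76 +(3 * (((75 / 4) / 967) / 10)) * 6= -3224427 / 42548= -75.78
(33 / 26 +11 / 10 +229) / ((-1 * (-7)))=15039 / 455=33.05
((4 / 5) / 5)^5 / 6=512 / 29296875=0.00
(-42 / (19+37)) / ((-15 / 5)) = 1 / 4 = 0.25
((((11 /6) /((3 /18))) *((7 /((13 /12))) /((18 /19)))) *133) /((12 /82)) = 7977739 /117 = 68185.80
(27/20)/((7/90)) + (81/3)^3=275805/14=19700.36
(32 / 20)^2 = 64 / 25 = 2.56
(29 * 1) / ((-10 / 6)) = -87 / 5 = -17.40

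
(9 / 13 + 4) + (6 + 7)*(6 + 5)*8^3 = 951869 / 13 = 73220.69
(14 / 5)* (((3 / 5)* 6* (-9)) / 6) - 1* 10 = -628 / 25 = -25.12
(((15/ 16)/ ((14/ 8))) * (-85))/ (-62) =1275/ 1736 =0.73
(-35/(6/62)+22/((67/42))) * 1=-69923/201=-347.88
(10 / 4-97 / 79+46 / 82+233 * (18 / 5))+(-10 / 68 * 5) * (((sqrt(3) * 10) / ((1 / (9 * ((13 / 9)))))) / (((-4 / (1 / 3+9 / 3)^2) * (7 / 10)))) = 406250 * sqrt(3) / 1071+27228107 / 32390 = 1497.63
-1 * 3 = -3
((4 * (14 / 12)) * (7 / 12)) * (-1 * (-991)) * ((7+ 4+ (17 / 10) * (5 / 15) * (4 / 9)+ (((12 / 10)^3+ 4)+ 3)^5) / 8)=253374983439256879571 / 14831542968750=17083521.52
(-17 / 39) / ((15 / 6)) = -34 / 195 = -0.17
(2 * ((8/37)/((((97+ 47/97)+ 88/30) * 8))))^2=2117025/7306198188004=0.00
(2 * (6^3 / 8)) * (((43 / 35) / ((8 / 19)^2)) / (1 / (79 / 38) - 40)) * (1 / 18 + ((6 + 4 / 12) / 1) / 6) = -3678951 / 349664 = -10.52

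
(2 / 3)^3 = 8 / 27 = 0.30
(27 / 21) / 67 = 9 / 469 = 0.02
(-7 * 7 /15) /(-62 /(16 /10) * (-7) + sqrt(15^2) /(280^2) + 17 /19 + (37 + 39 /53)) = -0.01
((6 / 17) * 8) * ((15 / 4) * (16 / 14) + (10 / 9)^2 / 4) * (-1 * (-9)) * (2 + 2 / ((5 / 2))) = 16672 / 51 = 326.90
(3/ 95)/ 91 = 3/ 8645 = 0.00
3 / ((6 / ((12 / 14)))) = 3 / 7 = 0.43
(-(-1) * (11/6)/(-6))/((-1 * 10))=11/360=0.03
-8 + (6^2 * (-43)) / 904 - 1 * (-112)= 23117 / 226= 102.29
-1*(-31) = 31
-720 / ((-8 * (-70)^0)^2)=-45 / 4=-11.25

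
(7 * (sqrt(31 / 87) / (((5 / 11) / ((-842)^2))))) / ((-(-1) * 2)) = 3258638.08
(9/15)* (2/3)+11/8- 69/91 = 3701/3640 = 1.02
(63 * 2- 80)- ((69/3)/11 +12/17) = 8079/187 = 43.20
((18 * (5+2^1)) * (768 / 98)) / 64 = 108 / 7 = 15.43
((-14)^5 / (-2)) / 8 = 33614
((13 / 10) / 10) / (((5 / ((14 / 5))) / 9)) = 819 / 1250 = 0.66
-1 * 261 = -261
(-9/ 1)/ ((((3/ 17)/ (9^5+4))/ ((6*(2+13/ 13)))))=-54210654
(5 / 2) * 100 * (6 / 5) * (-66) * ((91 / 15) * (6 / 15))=-48048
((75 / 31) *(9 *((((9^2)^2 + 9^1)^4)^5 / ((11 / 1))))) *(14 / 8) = 77784816894718214147698130000000000000000000000000000000000000000000000000000.00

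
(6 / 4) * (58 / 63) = 29 / 21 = 1.38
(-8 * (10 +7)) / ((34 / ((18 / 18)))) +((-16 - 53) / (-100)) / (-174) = -23223 / 5800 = -4.00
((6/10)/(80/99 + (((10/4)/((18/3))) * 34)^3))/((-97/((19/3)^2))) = -285912/3277288075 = -0.00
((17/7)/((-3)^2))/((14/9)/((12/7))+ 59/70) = 255/1654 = 0.15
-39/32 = -1.22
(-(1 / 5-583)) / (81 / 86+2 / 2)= 250604 / 835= 300.12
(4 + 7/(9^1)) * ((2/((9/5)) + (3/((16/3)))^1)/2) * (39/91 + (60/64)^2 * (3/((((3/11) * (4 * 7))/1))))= 19161187/6193152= 3.09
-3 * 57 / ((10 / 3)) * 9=-4617 / 10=-461.70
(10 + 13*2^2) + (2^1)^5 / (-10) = 294 / 5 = 58.80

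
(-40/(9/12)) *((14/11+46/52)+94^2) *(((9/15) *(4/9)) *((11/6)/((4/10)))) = -7489520/13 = -576116.92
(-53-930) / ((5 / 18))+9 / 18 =-35383 / 10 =-3538.30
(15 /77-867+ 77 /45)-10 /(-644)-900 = -281335871 /159390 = -1765.08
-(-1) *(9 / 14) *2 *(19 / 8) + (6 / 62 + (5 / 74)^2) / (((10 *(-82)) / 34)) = 371412997 / 121799930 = 3.05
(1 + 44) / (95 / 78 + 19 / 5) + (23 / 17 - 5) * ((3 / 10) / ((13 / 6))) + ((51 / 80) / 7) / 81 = 8.46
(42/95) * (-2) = -84/95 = -0.88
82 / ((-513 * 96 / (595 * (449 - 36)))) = -10075135 / 24624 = -409.16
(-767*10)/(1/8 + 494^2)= -61360/1952289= -0.03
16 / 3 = 5.33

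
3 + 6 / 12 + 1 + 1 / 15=137 / 30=4.57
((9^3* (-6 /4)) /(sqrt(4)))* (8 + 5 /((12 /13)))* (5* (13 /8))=-7628985 /128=-59601.45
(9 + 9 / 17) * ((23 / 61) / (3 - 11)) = -1863 / 4148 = -0.45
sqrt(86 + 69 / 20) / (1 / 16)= 8 * sqrt(8945) / 5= 151.32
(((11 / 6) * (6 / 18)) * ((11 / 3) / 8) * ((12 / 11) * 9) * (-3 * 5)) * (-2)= 165 / 2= 82.50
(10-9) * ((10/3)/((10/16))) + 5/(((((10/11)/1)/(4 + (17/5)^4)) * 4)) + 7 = 3023693/15000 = 201.58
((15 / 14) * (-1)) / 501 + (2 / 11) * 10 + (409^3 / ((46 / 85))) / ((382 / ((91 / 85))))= 80060949910131 / 225958348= 354317.29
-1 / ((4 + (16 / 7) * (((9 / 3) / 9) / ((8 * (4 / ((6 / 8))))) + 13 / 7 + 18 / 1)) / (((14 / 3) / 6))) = -2744 / 174303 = -0.02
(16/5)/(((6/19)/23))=3496/15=233.07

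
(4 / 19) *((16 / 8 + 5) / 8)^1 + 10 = 387 / 38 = 10.18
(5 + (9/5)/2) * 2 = 59/5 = 11.80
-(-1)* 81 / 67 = 1.21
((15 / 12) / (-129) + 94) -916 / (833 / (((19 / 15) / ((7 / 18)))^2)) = 43346954699 / 526539300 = 82.32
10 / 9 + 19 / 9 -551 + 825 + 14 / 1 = 2621 / 9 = 291.22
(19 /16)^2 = 361 /256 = 1.41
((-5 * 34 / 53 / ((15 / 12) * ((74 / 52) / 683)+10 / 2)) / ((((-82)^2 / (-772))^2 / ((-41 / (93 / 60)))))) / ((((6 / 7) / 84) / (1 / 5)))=35264168261504 / 8047654780007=4.38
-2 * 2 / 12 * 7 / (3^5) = -7 / 729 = -0.01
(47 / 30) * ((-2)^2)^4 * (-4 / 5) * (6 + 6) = -3850.24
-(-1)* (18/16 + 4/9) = 113/72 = 1.57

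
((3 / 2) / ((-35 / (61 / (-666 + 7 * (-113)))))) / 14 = 183 / 1427860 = 0.00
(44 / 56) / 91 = 0.01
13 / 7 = 1.86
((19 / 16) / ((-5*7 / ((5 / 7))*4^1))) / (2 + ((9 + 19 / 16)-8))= -19 / 13132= -0.00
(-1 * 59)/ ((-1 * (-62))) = -59/ 62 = -0.95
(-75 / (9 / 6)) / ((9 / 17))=-850 / 9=-94.44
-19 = -19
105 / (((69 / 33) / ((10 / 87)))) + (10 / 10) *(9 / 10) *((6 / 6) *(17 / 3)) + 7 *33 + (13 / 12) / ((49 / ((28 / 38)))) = 321872434 / 1330665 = 241.89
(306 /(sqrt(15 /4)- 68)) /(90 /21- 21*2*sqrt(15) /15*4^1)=9381960 /703035721+ 19085934*sqrt(15) /703035721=0.12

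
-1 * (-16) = 16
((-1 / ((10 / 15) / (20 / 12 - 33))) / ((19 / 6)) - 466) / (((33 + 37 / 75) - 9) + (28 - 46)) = -69.48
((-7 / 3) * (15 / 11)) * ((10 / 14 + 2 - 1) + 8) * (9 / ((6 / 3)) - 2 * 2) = -170 / 11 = -15.45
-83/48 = -1.73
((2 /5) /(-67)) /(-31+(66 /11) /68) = 68 /352085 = 0.00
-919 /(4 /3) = -2757 /4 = -689.25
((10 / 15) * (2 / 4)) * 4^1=4 / 3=1.33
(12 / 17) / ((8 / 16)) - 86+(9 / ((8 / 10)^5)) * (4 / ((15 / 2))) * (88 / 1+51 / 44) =116946809 / 95744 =1221.45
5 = 5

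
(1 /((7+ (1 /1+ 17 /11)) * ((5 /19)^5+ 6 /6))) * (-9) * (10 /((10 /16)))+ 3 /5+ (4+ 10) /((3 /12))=13651373 /328685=41.53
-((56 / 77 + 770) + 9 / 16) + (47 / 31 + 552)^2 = 51689452589 / 169136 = 305608.82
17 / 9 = 1.89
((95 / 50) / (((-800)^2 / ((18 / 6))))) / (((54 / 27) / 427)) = 24339 / 12800000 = 0.00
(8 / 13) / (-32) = -1 / 52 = -0.02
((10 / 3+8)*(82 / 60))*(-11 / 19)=-8.97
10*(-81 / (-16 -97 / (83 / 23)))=18.89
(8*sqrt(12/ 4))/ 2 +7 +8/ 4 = 4*sqrt(3) +9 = 15.93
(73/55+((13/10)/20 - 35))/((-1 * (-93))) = -73937/204600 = -0.36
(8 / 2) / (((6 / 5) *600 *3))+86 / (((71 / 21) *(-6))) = -162469 / 38340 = -4.24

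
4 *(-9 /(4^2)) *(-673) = 6057 /4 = 1514.25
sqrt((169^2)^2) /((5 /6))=171366 /5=34273.20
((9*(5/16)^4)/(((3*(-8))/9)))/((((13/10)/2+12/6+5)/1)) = -9375/2228224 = -0.00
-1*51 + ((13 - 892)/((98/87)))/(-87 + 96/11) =-1154025/28126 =-41.03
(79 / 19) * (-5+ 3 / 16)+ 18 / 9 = -5475 / 304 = -18.01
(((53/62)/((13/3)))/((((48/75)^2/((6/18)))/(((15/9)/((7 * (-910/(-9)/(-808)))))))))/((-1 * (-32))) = -10036875/1051488256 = -0.01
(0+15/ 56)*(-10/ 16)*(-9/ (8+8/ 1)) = 675/ 7168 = 0.09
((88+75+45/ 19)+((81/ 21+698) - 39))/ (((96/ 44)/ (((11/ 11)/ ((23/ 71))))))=14338379/ 12236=1171.82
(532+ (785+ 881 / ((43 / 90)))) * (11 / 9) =498377 / 129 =3863.39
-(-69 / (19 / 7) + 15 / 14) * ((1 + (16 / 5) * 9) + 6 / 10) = 25908 / 35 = 740.23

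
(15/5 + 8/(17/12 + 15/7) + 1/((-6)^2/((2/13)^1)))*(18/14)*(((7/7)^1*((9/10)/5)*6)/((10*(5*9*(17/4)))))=16959/4447625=0.00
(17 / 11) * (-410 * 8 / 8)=-633.64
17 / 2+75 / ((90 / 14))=121 / 6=20.17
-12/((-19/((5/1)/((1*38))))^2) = -75/130321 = -0.00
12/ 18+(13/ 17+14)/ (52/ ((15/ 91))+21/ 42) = 344876/ 483429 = 0.71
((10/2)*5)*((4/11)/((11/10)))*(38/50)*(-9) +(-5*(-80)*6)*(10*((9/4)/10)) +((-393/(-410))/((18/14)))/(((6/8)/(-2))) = 1192459372/223245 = 5341.48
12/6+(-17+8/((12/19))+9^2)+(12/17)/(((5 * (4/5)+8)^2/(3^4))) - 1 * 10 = 14089/204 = 69.06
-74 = -74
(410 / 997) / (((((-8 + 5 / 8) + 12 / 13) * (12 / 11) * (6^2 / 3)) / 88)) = -234520 / 547353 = -0.43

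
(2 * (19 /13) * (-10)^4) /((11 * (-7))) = -380000 /1001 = -379.62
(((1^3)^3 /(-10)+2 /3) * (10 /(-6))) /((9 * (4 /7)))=-119 /648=-0.18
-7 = -7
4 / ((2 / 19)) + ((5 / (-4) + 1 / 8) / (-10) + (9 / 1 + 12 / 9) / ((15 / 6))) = 10139 / 240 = 42.25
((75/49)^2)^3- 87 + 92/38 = -18861356735132/262984456819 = -71.72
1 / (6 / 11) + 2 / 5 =67 / 30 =2.23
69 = 69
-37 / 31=-1.19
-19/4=-4.75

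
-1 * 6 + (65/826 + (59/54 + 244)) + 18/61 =162887657/680211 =239.47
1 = 1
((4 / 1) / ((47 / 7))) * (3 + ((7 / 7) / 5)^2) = 1.81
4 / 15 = 0.27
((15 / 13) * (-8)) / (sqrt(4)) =-60 / 13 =-4.62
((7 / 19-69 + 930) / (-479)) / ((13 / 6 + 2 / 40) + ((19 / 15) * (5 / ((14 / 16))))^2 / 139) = -20064388680 / 28938167569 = -0.69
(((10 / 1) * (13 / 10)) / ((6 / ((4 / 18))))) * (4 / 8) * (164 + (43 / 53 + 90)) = 175565 / 2862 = 61.34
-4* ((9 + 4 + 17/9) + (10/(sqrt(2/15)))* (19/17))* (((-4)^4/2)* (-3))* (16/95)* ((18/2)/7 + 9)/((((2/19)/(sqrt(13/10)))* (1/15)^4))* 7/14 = 6668697600* sqrt(130)/7 + 425502720000* sqrt(39)/119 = 33192068111.53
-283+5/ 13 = -3674/ 13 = -282.62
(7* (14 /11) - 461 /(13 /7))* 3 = -102669 /143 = -717.97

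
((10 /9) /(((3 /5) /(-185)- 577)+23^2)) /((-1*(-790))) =-925 /31570533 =-0.00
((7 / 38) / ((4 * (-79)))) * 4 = -7 / 3002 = -0.00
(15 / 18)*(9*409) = 6135 / 2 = 3067.50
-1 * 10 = -10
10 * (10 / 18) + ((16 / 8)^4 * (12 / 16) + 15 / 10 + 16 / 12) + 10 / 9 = 43 / 2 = 21.50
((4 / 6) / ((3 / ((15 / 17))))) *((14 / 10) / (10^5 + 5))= 14 / 5100255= 0.00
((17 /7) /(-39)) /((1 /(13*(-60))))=340 /7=48.57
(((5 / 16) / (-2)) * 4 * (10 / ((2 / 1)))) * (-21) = 525 / 8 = 65.62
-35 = -35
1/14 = 0.07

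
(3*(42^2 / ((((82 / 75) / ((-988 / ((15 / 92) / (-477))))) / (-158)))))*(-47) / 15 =283979297818944 / 41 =6926324337047.41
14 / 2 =7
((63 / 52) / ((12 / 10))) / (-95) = -21 / 1976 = -0.01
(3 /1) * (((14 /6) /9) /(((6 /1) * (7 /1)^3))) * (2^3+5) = 13 /2646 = 0.00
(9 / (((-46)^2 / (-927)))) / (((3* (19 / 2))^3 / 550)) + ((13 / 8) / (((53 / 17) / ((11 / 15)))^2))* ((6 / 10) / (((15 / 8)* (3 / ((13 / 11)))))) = -14162529874339 / 171993484670625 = -0.08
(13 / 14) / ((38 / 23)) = 299 / 532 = 0.56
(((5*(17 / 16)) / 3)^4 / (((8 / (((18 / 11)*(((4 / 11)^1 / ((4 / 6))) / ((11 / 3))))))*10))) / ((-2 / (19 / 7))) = -198362375 / 4884791296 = -0.04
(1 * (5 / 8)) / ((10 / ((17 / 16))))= 0.07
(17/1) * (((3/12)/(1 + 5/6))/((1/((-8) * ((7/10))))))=-714/55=-12.98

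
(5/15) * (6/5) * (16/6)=16/15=1.07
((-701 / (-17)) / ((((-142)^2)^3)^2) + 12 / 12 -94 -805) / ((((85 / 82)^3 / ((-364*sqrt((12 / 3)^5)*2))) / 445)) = 22910172073445535426646811696914709961 / 2741106224362122373485885122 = 8358002280.18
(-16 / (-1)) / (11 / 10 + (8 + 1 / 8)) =640 / 369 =1.73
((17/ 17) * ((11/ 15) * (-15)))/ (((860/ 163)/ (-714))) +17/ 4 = 1283857/ 860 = 1492.86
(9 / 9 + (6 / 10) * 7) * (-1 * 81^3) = -13817466 / 5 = -2763493.20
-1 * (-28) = 28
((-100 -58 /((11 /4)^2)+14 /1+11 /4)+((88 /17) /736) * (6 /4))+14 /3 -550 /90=-314591597 /3406392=-92.35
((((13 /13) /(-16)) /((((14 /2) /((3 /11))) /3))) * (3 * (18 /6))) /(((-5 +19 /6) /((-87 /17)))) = -21141 /115192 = -0.18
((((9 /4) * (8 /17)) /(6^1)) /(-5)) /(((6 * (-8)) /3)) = 3 /1360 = 0.00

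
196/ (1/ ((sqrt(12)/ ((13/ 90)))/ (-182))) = -2520* sqrt(3)/ 169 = -25.83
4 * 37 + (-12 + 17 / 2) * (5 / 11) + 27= 3815 / 22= 173.41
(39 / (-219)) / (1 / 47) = -8.37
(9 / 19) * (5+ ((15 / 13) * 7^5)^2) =572012386830 / 3211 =178141509.45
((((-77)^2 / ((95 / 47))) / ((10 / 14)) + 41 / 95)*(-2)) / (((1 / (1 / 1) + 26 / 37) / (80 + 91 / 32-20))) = -303167.50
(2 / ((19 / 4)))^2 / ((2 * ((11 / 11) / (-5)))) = -160 / 361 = -0.44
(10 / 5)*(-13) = -26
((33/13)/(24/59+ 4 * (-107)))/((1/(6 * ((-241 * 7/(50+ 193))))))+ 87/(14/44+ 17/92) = 55767618269/321943518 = 173.22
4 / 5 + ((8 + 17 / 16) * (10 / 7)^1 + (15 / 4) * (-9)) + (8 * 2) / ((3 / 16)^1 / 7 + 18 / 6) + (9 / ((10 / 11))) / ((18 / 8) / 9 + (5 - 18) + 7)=-16.44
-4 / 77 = -0.05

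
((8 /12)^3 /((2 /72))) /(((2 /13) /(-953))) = -198224 /3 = -66074.67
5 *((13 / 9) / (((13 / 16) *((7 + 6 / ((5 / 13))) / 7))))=2800 / 1017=2.75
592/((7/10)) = 5920/7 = 845.71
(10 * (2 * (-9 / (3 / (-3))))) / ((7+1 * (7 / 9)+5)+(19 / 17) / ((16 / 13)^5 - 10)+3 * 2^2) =24458769720 / 3345691637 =7.31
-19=-19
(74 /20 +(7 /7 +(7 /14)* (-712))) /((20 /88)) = -38643 /25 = -1545.72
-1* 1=-1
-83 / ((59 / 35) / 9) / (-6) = 8715 / 118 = 73.86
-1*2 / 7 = -2 / 7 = -0.29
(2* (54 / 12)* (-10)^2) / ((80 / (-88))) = -990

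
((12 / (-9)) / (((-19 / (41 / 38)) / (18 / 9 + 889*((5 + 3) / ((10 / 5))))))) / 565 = 97252 / 203965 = 0.48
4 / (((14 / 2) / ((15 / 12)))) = 5 / 7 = 0.71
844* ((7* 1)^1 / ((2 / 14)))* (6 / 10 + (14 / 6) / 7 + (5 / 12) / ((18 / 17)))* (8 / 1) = 59263148 / 135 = 438986.28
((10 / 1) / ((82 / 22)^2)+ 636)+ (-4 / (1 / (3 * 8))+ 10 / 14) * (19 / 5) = 274.63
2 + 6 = 8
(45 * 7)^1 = 315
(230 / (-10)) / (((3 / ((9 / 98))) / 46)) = -1587 / 49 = -32.39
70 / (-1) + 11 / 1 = -59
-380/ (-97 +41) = 95/ 14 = 6.79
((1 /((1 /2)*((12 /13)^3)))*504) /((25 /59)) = 907361 /300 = 3024.54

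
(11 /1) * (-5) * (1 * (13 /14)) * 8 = -2860 /7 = -408.57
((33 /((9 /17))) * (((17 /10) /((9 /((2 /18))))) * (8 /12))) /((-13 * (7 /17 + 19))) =-4913 /1421550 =-0.00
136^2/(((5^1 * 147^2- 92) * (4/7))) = 0.30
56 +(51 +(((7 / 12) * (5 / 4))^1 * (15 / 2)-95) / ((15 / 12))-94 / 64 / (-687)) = 777731 / 21984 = 35.38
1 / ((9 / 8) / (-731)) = -5848 / 9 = -649.78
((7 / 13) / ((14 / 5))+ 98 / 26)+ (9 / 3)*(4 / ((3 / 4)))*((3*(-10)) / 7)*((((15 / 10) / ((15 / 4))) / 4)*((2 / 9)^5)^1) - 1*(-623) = 2245954769 / 3582306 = 626.96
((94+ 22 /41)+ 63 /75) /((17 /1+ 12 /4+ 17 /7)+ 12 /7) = 684327 /173225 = 3.95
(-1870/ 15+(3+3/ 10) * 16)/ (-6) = 11.98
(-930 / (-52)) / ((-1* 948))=-155 / 8216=-0.02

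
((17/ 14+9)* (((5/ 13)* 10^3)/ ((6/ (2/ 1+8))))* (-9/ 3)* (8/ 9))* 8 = -8800000/ 63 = -139682.54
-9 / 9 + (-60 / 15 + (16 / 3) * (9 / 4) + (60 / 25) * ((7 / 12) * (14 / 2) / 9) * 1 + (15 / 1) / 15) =409 / 45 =9.09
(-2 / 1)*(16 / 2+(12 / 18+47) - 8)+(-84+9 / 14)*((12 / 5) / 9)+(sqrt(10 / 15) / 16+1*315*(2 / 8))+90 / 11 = -141511 / 4620+sqrt(6) / 48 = -30.58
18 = 18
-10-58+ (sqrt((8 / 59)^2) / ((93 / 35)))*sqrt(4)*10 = -367516 / 5487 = -66.98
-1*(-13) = 13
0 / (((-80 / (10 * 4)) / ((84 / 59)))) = 0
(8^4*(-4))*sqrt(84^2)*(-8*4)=44040192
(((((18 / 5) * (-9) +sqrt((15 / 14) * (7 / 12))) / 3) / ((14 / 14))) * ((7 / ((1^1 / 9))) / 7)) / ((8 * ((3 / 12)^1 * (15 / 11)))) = -891 / 25 +11 * sqrt(10) / 40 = -34.77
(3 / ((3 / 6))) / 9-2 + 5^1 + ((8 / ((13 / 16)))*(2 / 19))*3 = 5021 / 741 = 6.78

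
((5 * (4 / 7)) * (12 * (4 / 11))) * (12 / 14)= 10.69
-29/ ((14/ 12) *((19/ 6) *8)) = -261/ 266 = -0.98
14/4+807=1621/2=810.50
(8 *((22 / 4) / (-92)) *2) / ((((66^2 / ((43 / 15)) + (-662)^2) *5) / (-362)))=85613 / 543657670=0.00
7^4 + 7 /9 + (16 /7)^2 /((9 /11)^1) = 118000 /49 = 2408.16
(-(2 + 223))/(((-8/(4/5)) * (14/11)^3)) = 59895/5488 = 10.91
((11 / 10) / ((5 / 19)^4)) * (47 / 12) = 67375957 / 75000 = 898.35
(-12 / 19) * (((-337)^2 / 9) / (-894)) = 227138 / 25479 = 8.91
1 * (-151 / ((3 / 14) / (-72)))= 50736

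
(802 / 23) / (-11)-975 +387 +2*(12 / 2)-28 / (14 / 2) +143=-111363 / 253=-440.17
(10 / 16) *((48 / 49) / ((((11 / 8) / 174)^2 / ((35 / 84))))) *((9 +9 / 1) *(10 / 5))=871948800 / 5929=147065.07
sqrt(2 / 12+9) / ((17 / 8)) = 4 * sqrt(330) / 51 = 1.42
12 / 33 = 4 / 11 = 0.36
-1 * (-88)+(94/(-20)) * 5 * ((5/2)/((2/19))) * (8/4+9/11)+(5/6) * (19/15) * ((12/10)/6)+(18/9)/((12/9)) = -1483.19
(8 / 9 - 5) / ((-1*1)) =37 / 9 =4.11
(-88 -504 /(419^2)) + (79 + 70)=10708717 /175561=61.00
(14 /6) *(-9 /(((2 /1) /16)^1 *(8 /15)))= -315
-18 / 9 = -2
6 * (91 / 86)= 273 / 43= 6.35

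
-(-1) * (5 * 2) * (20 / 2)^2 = 1000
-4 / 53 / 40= -0.00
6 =6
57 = 57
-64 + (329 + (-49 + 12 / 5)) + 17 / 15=219.53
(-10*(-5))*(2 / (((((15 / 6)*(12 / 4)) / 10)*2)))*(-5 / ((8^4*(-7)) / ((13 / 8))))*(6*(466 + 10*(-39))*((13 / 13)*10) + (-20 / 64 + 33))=86.76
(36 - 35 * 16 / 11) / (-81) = 164 / 891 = 0.18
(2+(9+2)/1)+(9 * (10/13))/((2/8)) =529/13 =40.69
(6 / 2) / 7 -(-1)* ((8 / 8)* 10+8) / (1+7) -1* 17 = -401 / 28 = -14.32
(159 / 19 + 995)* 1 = 19064 / 19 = 1003.37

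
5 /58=0.09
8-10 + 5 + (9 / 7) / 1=30 / 7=4.29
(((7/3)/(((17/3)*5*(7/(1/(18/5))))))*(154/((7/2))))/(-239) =-22/36567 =-0.00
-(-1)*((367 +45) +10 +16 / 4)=426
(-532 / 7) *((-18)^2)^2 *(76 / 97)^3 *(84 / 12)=-24515594514432 / 912673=-26861312.34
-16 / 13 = -1.23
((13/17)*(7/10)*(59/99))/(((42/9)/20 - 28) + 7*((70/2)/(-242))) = -0.01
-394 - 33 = -427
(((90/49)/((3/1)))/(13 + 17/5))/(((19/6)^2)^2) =97200/261814889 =0.00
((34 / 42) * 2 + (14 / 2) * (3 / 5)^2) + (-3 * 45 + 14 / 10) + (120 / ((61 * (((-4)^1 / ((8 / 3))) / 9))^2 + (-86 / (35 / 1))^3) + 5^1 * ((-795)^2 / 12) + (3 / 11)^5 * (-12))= 12163870683840547700263 / 46212570456798900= 263215.63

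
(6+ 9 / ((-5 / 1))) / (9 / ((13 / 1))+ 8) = 273 / 565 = 0.48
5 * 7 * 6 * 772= 162120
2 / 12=1 / 6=0.17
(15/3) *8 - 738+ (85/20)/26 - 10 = -707.84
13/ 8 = 1.62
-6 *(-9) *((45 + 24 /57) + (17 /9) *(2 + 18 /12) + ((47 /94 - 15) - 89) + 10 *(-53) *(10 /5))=-1140366 /19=-60019.26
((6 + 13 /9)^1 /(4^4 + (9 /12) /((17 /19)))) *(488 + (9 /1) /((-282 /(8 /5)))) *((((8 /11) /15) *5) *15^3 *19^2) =4177380.33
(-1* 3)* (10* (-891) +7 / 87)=775163 / 29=26729.76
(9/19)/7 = 9/133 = 0.07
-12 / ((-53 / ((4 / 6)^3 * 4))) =128 / 477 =0.27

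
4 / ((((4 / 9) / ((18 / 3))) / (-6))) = -324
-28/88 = -0.32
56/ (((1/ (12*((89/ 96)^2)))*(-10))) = -55447/ 960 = -57.76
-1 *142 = -142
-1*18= -18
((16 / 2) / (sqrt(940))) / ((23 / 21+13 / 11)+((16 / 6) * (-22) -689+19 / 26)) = -8008 * sqrt(235) / 350339645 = -0.00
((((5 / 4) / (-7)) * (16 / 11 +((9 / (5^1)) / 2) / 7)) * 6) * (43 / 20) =-157251 / 43120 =-3.65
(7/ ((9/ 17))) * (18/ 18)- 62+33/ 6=-779/ 18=-43.28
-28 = -28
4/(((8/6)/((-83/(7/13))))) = -3237/7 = -462.43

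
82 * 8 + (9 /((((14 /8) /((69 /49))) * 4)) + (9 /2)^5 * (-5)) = -94048907 /10976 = -8568.60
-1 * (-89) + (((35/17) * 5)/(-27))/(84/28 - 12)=367834/4131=89.04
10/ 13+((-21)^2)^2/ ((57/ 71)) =59835511/ 247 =242249.03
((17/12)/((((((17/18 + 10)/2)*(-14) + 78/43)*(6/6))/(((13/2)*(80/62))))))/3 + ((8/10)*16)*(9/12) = 9.55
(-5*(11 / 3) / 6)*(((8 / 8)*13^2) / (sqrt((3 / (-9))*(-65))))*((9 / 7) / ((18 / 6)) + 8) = -8437*sqrt(195) / 126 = -935.05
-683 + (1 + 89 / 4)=-2639 / 4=-659.75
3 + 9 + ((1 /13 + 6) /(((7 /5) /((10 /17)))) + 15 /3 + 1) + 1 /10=319507 /15470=20.65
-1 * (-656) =656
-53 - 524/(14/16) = -4563/7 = -651.86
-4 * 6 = -24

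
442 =442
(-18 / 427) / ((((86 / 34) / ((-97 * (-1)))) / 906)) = -26891892 / 18361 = -1464.62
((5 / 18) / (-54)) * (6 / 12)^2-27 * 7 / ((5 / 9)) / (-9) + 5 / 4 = 759107 / 19440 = 39.05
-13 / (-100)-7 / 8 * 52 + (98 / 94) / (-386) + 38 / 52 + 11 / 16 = -2073295379 / 47169200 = -43.95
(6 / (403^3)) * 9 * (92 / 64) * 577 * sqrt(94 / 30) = 119439 * sqrt(705) / 2618033080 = 0.00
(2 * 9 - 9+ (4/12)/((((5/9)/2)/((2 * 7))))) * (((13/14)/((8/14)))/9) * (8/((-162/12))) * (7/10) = -3913/2025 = -1.93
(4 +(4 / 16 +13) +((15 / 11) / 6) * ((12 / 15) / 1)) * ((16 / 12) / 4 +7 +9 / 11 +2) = 256945 / 1452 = 176.96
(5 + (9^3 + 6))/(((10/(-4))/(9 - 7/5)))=-11248/5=-2249.60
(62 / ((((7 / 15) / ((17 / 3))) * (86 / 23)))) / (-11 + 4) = -60605 / 2107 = -28.76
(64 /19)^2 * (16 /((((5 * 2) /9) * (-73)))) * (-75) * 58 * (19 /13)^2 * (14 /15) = 239468544 /12337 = 19410.60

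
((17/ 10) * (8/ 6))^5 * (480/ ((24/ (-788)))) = -942962.68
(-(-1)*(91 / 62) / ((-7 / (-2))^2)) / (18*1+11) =26 / 6293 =0.00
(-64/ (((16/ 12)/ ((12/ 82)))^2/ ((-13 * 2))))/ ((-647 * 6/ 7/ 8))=-314496/ 1087607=-0.29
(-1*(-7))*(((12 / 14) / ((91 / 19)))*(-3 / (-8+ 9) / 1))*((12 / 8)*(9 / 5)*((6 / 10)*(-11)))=152361 / 2275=66.97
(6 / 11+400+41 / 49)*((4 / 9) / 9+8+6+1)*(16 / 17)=1406530960 / 247401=5685.23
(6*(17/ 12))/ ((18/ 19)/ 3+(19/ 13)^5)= 119927639/ 98547278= 1.22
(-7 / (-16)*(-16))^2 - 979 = -930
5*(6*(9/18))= 15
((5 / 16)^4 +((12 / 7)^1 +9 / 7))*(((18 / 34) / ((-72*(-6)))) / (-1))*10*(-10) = 4930825 / 13369344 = 0.37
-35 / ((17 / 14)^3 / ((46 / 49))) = -90160 / 4913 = -18.35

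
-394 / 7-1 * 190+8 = -1668 / 7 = -238.29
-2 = -2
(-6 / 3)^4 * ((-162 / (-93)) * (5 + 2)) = 6048 / 31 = 195.10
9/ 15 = 0.60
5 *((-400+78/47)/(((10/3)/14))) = -393162/47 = -8365.15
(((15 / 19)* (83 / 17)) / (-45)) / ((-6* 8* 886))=83 / 41209632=0.00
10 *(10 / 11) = 100 / 11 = 9.09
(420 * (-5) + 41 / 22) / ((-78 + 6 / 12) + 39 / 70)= 1615565 / 59246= 27.27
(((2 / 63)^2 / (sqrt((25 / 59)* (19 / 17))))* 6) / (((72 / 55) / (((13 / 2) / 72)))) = 143* sqrt(19057) / 32577552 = 0.00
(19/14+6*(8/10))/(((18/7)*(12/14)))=3017/1080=2.79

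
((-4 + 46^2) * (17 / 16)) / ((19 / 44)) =98736 / 19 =5196.63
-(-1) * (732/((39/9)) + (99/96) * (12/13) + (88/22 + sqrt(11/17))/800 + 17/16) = sqrt(187)/13600 + 68377/400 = 170.94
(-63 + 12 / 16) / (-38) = 249 / 152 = 1.64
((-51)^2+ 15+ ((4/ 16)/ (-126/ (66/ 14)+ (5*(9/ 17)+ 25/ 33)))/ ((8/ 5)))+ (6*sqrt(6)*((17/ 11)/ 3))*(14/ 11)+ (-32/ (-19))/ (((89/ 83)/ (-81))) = 476*sqrt(6)/ 121+ 1762052078505/ 708001408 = 2498.41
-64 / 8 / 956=-2 / 239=-0.01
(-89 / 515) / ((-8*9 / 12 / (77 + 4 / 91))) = 207993 / 93730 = 2.22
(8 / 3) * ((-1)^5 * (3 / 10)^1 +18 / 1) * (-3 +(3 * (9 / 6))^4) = 384267 / 20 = 19213.35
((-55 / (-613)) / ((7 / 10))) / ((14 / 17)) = 4675 / 30037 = 0.16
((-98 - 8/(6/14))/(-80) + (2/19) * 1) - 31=-13423/456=-29.44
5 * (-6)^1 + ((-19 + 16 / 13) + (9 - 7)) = -595 / 13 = -45.77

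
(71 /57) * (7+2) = 213 /19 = 11.21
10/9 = 1.11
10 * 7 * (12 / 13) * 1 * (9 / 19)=7560 / 247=30.61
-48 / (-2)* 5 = 120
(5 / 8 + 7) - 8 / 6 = 151 / 24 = 6.29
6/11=0.55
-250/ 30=-25/ 3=-8.33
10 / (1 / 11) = 110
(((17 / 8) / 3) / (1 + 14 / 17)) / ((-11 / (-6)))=289 / 1364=0.21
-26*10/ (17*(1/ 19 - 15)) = 1235/ 1207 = 1.02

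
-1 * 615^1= -615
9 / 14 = 0.64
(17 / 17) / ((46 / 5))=5 / 46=0.11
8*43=344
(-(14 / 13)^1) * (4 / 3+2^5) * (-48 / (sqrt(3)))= 22400 * sqrt(3) / 39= 994.82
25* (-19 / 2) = -237.50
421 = 421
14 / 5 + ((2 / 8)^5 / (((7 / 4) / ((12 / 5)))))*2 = 3139 / 1120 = 2.80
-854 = -854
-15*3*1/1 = -45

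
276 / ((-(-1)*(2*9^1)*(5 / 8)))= 24.53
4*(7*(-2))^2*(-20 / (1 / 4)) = -62720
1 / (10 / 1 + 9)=0.05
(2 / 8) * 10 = 5 / 2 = 2.50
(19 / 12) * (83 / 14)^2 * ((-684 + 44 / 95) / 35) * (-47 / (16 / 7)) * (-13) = -34165905943 / 117600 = -290526.41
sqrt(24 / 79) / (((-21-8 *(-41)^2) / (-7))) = 14 *sqrt(474) / 1064051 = 0.00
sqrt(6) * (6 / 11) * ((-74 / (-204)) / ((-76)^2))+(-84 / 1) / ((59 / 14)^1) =-1176 / 59+37 * sqrt(6) / 1080112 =-19.93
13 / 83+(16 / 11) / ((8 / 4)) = 807 / 913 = 0.88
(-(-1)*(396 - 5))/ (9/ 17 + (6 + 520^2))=6647/ 4596911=0.00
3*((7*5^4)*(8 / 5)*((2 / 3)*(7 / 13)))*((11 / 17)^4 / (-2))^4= 281442095414379486125 / 632595494383669290253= 0.44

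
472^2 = 222784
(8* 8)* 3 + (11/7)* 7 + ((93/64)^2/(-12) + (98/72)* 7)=31312549/147456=212.35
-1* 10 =-10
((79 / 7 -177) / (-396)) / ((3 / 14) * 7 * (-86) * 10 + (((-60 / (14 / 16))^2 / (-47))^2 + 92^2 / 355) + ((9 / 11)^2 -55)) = 429021321575 / 8907253593826572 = 0.00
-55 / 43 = -1.28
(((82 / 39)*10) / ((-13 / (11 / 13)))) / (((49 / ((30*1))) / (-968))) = 87313600 / 107653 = 811.07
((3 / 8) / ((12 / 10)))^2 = 25 / 256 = 0.10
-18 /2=-9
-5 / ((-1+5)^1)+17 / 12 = 1 / 6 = 0.17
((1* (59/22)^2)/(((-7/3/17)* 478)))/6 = -59177/3238928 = -0.02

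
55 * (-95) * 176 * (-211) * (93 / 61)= 18045310800 / 61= 295824767.21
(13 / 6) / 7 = 13 / 42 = 0.31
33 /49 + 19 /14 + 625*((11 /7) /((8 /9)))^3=606793483 /175616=3455.23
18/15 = 6/5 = 1.20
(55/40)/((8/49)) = 539/64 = 8.42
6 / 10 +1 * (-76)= -377 / 5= -75.40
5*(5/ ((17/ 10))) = 250/ 17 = 14.71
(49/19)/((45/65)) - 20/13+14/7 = 9307/2223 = 4.19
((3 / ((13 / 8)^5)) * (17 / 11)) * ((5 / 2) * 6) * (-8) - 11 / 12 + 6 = -2157344317 / 49010676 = -44.02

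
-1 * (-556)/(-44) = -139/11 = -12.64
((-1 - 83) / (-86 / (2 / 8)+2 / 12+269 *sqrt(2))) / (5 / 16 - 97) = 0.02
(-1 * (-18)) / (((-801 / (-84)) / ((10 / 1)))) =1680 / 89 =18.88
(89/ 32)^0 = 1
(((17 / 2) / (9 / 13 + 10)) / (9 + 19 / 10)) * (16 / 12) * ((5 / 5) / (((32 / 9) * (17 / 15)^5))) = 148078125 / 10123413368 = 0.01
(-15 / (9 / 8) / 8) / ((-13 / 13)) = 5 / 3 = 1.67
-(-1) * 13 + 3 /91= 1186 /91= 13.03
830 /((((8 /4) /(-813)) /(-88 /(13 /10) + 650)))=-2554080150 /13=-196467703.85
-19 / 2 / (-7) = 1.36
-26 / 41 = -0.63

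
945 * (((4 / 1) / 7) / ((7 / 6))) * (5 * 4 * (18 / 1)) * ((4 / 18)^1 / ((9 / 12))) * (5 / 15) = 115200 / 7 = 16457.14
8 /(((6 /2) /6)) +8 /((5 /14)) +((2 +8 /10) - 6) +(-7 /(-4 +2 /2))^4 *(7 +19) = 326386 /405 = 805.89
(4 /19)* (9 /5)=36 /95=0.38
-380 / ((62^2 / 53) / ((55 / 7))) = -276925 / 6727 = -41.17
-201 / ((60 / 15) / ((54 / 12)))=-1809 / 8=-226.12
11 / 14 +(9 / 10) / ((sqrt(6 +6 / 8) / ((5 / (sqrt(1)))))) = 11 / 14 +sqrt(3) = 2.52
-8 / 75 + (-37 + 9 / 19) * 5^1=-260402 / 1425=-182.74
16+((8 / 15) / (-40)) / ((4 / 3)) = 1599 / 100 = 15.99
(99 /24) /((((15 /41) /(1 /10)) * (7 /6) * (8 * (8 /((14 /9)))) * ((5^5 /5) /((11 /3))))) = 0.00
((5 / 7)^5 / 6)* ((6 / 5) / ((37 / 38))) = 23750 / 621859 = 0.04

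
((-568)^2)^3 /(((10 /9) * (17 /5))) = 151113243726839808 /17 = 8889014336872929.88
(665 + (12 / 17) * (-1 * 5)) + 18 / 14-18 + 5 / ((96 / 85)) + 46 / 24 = 2479389 / 3808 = 651.10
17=17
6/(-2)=-3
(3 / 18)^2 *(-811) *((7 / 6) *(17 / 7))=-13787 / 216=-63.83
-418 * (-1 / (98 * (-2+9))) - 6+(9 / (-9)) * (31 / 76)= -151157 / 26068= -5.80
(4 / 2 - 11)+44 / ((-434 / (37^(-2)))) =-2673679 / 297073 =-9.00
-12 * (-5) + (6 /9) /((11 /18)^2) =7476 /121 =61.79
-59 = -59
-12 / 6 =-2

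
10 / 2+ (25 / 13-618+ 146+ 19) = -5799 / 13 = -446.08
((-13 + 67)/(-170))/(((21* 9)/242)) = -242/595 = -0.41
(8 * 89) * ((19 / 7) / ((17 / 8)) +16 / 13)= 2762560 / 1547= 1785.75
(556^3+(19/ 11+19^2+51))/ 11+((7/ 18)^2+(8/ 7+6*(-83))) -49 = 4287913224655/ 274428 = 15624911.54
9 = 9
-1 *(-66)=66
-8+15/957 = -2547/319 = -7.98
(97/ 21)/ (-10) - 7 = -1567/ 210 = -7.46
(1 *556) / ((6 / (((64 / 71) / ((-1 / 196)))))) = -3487232 / 213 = -16371.98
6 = 6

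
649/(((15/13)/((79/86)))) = 666523/1290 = 516.68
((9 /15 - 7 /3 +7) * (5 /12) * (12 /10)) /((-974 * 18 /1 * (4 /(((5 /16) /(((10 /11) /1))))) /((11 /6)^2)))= -105149 /2423623680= -0.00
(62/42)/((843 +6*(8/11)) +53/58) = 19778/11365221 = 0.00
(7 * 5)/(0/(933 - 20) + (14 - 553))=-5/77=-0.06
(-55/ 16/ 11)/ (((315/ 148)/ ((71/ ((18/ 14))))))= -2627/ 324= -8.11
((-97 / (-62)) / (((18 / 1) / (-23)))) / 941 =-2231 / 1050156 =-0.00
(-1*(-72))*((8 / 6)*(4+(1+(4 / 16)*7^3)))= 8712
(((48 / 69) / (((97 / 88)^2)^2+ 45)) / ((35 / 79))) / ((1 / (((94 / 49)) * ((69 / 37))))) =21376021168128 / 176859136335455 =0.12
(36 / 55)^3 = 46656 / 166375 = 0.28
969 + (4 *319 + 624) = 2869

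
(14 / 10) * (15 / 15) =7 / 5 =1.40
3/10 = 0.30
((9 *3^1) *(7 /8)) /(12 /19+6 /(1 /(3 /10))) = 855 /88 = 9.72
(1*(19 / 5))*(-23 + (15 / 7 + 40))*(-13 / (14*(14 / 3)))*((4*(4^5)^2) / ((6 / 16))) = -161892797.43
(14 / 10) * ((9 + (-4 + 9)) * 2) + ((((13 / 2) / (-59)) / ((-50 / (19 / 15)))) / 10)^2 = 30702420061009 / 783225000000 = 39.20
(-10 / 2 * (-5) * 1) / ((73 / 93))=2325 / 73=31.85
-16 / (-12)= 1.33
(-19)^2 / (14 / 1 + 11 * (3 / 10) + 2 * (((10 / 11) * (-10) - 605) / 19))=-7.63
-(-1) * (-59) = -59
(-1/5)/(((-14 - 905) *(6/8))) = 4/13785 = 0.00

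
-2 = -2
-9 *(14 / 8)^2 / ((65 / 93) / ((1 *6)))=-123039 / 520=-236.61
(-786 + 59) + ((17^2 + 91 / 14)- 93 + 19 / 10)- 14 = -2683 / 5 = -536.60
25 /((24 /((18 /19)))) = 75 /76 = 0.99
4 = 4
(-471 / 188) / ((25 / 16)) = -1884 / 1175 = -1.60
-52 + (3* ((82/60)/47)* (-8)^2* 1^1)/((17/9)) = -195932/3995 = -49.04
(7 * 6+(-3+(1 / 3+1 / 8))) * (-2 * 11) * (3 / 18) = -144.68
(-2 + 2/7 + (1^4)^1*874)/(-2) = -3053/7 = -436.14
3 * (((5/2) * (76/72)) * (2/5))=19/6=3.17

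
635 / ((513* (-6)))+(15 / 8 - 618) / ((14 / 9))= -68307139 / 172368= -396.29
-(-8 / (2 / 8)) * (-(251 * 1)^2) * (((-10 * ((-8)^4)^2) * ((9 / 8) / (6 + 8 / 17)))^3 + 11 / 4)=66598038868627498777112451129784 / 1331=50036092313018406293848570000.00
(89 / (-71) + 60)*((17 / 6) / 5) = 70907 / 2130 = 33.29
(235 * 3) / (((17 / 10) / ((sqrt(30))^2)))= 211500 / 17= 12441.18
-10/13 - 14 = -192/13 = -14.77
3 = 3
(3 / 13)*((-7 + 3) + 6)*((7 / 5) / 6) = 7 / 65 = 0.11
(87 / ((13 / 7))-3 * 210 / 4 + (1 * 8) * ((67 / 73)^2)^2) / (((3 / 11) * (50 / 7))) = -53.89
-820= -820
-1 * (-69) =69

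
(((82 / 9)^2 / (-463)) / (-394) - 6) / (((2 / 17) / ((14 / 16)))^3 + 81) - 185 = -186645162383993381 / 1008489012979725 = -185.07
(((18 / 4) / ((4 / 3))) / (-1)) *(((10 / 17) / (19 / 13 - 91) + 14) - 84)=6233805 / 26384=236.27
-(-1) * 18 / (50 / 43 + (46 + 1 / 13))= 10062 / 26407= 0.38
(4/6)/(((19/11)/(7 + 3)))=220/57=3.86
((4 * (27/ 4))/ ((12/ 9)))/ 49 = 81/ 196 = 0.41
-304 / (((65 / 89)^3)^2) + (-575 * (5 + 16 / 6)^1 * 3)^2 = 13190660024806688481 / 75418890625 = 174898621.76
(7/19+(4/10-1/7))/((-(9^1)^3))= -416/484785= -0.00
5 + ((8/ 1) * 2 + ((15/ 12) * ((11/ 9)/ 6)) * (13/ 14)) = 64219/ 3024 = 21.24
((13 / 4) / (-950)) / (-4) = 13 / 15200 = 0.00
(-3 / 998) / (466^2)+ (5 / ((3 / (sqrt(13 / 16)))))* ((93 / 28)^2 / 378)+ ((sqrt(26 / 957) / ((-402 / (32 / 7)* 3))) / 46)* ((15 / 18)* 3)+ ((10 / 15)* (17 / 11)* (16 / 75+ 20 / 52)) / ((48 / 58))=0.79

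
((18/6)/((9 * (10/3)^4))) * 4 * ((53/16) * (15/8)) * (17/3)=24327/64000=0.38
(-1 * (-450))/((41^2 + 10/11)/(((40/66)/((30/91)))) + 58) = 2340/5059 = 0.46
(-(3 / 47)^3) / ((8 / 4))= -27 / 207646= -0.00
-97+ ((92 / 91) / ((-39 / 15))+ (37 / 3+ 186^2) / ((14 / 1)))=16855159 / 7098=2374.63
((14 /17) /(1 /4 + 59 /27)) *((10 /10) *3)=4536 /4471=1.01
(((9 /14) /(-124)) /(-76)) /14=9 /1847104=0.00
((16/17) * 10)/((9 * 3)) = 160/459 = 0.35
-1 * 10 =-10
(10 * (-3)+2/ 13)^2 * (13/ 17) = 150544/ 221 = 681.19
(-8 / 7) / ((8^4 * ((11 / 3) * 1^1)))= -3 / 39424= -0.00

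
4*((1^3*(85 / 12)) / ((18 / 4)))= 170 / 27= 6.30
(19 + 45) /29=2.21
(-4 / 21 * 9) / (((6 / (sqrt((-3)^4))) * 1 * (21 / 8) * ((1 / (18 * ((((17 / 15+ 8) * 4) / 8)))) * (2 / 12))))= -483.13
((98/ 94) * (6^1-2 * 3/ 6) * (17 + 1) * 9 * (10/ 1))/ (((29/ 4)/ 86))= 136533600/ 1363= 100171.39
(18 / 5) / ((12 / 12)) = 18 / 5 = 3.60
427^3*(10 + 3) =1012108279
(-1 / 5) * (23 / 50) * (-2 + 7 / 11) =69 / 550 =0.13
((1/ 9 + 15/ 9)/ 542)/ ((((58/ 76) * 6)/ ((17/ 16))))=323/ 424386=0.00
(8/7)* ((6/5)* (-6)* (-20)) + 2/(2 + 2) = 2311/14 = 165.07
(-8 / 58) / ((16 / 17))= -17 / 116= -0.15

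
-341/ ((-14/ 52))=8866/ 7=1266.57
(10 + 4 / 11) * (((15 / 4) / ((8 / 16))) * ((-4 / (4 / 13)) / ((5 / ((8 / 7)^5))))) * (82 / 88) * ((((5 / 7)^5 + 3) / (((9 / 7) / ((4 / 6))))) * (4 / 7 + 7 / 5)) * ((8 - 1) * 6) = -1226046295179264 / 24413932235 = -50219.12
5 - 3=2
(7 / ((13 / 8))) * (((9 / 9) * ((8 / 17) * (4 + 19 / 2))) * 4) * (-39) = -72576 / 17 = -4269.18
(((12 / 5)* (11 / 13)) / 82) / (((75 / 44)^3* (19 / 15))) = 1874048 / 474703125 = 0.00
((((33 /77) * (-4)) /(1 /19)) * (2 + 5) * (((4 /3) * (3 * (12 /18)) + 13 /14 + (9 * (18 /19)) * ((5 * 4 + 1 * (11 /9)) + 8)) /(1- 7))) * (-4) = -806788 /21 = -38418.48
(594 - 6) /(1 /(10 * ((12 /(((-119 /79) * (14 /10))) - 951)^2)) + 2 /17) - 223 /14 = 4982.07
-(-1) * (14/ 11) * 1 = 14/ 11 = 1.27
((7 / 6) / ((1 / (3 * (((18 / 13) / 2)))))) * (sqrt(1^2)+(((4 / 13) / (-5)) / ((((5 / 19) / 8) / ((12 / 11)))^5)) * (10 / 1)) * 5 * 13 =-10175474934429595371 / 2617078750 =-3888104220.95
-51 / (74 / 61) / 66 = -1037 / 1628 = -0.64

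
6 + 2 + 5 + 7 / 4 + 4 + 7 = 103 / 4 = 25.75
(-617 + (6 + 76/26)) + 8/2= -7853/13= -604.08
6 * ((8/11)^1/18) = 8/33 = 0.24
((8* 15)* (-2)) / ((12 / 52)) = -1040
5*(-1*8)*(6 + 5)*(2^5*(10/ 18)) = -70400/ 9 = -7822.22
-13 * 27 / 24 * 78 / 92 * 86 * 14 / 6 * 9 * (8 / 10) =-17914.73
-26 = -26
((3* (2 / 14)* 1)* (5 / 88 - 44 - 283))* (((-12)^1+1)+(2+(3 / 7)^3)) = 1250.04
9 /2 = 4.50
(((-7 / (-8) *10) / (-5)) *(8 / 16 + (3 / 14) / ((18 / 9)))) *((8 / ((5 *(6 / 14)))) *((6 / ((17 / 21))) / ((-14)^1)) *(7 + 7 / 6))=343 / 20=17.15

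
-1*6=-6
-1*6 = -6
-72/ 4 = -18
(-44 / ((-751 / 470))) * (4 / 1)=82720 / 751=110.15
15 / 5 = 3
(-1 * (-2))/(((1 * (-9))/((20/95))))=-8/171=-0.05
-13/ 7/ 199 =-13/ 1393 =-0.01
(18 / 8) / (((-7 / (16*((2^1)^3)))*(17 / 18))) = -5184 / 119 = -43.56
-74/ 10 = -37/ 5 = -7.40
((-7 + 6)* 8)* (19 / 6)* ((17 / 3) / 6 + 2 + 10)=-8854 / 27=-327.93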